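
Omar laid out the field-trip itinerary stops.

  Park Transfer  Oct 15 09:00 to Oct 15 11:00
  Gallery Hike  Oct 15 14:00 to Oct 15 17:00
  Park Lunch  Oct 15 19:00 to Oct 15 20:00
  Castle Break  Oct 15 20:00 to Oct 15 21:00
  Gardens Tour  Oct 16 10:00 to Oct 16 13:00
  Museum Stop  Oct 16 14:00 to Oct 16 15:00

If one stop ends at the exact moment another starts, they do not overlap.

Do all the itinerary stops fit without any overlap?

Sorted by start: Park Transfer, Gallery Hike, Park Lunch, Castle Break, Gardens Tour, Museum Stop.
Gallery Hike starts after Park Transfer ends, so Park Transfer has no further overlaps.
Park Lunch starts after Gallery Hike ends, so Gallery Hike has no further overlaps.
Castle Break starts exactly when Park Lunch ends (back-to-back, no overlap), so Park Lunch has no further overlaps.
Gardens Tour starts after Castle Break ends, so Castle Break has no further overlaps.
Museum Stop starts after Gardens Tour ends.
Every pair is clear; the schedule has no overlaps.

Yes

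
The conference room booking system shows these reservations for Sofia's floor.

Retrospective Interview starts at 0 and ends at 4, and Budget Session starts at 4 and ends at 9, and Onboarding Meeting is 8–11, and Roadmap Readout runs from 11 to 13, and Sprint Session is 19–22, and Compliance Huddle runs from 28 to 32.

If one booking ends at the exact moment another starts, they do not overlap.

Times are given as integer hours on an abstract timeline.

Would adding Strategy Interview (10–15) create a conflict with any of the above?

Yes — it overlaps Onboarding Meeting, Roadmap Readout

Retrospective Interview: ends 4 at or before Strategy Interview starts 10 → clear.
Budget Session: ends 9 at or before Strategy Interview starts 10 → clear.
Onboarding Meeting: starts 8 before Strategy Interview ends 15, and ends 11 after Strategy Interview starts 10 → overlap.
Roadmap Readout: starts 11 before Strategy Interview ends 15, and ends 13 after Strategy Interview starts 10 → overlap.
Sprint Session: starts 19 at or after Strategy Interview ends 15 → clear.
Compliance Huddle: starts 28 at or after Strategy Interview ends 15 → clear.
Strategy Interview overlaps Onboarding Meeting, Roadmap Readout.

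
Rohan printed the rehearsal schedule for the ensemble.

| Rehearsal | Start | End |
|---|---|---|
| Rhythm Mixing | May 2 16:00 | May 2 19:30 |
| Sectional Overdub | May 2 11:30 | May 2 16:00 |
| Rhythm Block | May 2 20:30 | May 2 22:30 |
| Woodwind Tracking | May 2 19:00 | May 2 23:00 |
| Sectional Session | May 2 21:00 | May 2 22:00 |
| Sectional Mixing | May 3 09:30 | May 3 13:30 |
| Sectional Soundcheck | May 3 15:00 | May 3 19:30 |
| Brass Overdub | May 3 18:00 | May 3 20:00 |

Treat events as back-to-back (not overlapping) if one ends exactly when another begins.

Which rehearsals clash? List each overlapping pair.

Brass Overdub & Sectional Soundcheck, Rhythm Block & Sectional Session, Rhythm Block & Woodwind Tracking, Rhythm Mixing & Woodwind Tracking, Sectional Session & Woodwind Tracking

Sorted by start: Sectional Overdub, Rhythm Mixing, Woodwind Tracking, Rhythm Block, Sectional Session, Sectional Mixing, Sectional Soundcheck, Brass Overdub.
Rhythm Mixing starts exactly when Sectional Overdub ends (back-to-back, no overlap) — done with Sectional Overdub.
Woodwind Tracking starts before Rhythm Mixing ends → Rhythm Mixing and Woodwind Tracking overlap.
Rhythm Block starts after Rhythm Mixing ends — done with Rhythm Mixing.
Rhythm Block starts before Woodwind Tracking ends → Woodwind Tracking and Rhythm Block overlap.
Sectional Session starts before Woodwind Tracking ends → Woodwind Tracking and Sectional Session overlap.
Sectional Mixing starts after Woodwind Tracking ends — done with Woodwind Tracking.
Sectional Session starts before Rhythm Block ends → Rhythm Block and Sectional Session overlap.
Sectional Mixing starts after Rhythm Block ends — done with Rhythm Block.
Sectional Mixing starts after Sectional Session ends — done with Sectional Session.
Sectional Soundcheck starts after Sectional Mixing ends — done with Sectional Mixing.
Brass Overdub starts before Sectional Soundcheck ends → Sectional Soundcheck and Brass Overdub overlap.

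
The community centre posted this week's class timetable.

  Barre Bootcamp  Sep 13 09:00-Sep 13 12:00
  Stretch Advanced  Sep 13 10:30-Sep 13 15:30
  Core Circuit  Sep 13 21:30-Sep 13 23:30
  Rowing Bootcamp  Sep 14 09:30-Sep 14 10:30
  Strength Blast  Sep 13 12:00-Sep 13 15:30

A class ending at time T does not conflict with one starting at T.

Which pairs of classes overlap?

Barre Bootcamp & Stretch Advanced, Strength Blast & Stretch Advanced

Check each pair: they overlap iff neither finishes before the other starts.
Sorted by start: Barre Bootcamp, Stretch Advanced, Strength Blast, Core Circuit, Rowing Bootcamp.
Stretch Advanced starts before Barre Bootcamp ends → Barre Bootcamp and Stretch Advanced overlap.
Strength Blast starts exactly when Barre Bootcamp ends (back-to-back, no overlap), so nothing later overlaps Barre Bootcamp either.
Strength Blast starts before Stretch Advanced ends → Stretch Advanced and Strength Blast overlap.
Core Circuit starts after Stretch Advanced ends, so nothing later overlaps Stretch Advanced either.
Core Circuit starts after Strength Blast ends, so nothing later overlaps Strength Blast either.
Rowing Bootcamp starts after Core Circuit ends.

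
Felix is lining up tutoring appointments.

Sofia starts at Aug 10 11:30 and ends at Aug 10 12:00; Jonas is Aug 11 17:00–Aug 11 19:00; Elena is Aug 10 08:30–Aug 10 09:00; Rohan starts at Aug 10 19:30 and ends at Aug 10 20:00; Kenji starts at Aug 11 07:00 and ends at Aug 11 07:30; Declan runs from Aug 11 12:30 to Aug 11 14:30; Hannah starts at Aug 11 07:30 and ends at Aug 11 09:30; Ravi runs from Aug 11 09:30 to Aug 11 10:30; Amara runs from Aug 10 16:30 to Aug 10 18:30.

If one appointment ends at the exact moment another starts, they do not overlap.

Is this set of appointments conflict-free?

Sorted by start: Elena, Sofia, Amara, Rohan, Kenji, Hannah, Ravi, Declan, Jonas.
Sofia starts after Elena ends; Elena is clear from here.
Amara starts after Sofia ends; Sofia is clear from here.
Rohan starts after Amara ends; Amara is clear from here.
Kenji starts after Rohan ends; Rohan is clear from here.
Hannah starts exactly when Kenji ends (back-to-back, no overlap); Kenji is clear from here.
Ravi starts exactly when Hannah ends (back-to-back, no overlap); Hannah is clear from here.
Declan starts after Ravi ends; Ravi is clear from here.
Jonas starts after Declan ends.
Every pair is clear; the schedule has no overlaps.

Yes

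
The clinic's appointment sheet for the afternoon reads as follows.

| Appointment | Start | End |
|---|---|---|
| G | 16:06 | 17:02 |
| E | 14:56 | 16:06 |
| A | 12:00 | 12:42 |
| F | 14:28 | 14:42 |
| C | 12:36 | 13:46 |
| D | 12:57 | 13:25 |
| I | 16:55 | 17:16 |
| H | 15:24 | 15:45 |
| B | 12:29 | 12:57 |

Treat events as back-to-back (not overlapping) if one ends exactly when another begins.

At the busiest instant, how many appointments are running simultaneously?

Walk through starts and ends in time order (an end at T is processed before a start at T):
12:00 start A → 1
12:29 start B → 2
12:36 start C → 3
12:42 end A → 2
12:57 end B → 1
12:57 start D → 2
13:25 end D → 1
13:46 end C → 0
14:28 start F → 1
14:42 end F → 0
14:56 start E → 1
15:24 start H → 2
15:45 end H → 1
16:06 end E → 0
16:06 start G → 1
16:55 start I → 2
17:02 end G → 1
17:16 end I → 0
Peak is 3, at 12:36 (A, B, C).

3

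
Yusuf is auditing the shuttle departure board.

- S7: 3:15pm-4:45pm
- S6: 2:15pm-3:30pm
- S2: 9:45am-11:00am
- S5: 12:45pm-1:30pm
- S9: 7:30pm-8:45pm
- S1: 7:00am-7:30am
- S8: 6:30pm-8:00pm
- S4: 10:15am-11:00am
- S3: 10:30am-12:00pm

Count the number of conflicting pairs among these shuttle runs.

Sorted by start: S1, S2, S4, S3, S5, S6, S7, S8, S9.
S2 starts after S1 ends, so nothing later overlaps S1 either.
S4 starts before S2 ends → S2 and S4 overlap.
S3 starts before S2 ends → S2 and S3 overlap.
S5 starts after S2 ends, so nothing later overlaps S2 either.
S3 starts before S4 ends → S4 and S3 overlap.
S5 starts after S4 ends, so nothing later overlaps S4 either.
S5 starts after S3 ends, so nothing later overlaps S3 either.
S6 starts after S5 ends, so nothing later overlaps S5 either.
S7 starts before S6 ends → S6 and S7 overlap.
S8 starts after S6 ends, so nothing later overlaps S6 either.
S8 starts after S7 ends, so nothing later overlaps S7 either.
S9 starts before S8 ends → S8 and S9 overlap.
Overlapping pairs: S2 & S3, S2 & S4, S3 & S4, S6 & S7, S8 & S9 — 5 in total.

5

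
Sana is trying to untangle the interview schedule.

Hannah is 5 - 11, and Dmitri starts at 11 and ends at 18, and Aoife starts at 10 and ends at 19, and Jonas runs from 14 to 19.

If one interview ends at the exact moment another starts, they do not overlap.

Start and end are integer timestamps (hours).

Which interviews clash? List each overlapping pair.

Two intervals overlap when each starts before the other ends.
Sorted by start: Hannah, Aoife, Dmitri, Jonas.
Aoife starts before Hannah ends → Hannah and Aoife overlap.
Dmitri starts exactly when Hannah ends (back-to-back, no overlap) — done with Hannah.
Dmitri starts before Aoife ends → Aoife and Dmitri overlap.
Jonas starts before Aoife ends → Aoife and Jonas overlap.
Jonas starts before Dmitri ends → Dmitri and Jonas overlap.

Aoife & Dmitri, Aoife & Hannah, Aoife & Jonas, Dmitri & Jonas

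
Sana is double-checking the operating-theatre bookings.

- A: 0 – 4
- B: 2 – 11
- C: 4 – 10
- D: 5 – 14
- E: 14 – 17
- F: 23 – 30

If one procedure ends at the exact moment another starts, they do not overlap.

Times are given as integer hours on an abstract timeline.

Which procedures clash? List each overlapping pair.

Check each pair: they overlap iff neither finishes before the other starts.
Sorted by start: A, B, C, D, E, F.
B starts before A ends → A and B overlap.
C starts exactly when A ends (back-to-back, no overlap) — done with A.
C starts before B ends → B and C overlap.
D starts before B ends → B and D overlap.
E starts after B ends — done with B.
D starts before C ends → C and D overlap.
E starts after C ends — done with C.
E starts exactly when D ends (back-to-back, no overlap) — done with D.
F starts after E ends.

A & B, B & C, B & D, C & D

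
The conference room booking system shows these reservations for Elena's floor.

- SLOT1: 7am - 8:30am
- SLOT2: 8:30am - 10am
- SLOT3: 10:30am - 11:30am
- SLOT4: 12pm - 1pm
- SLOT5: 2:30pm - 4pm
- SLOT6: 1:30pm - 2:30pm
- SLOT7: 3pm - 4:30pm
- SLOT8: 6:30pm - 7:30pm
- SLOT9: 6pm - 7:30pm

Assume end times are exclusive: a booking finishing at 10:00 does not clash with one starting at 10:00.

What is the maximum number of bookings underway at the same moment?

2

Walk through starts and ends in time order (an end at T is processed before a start at T):
7am start SLOT1 → 1
8:30am end SLOT1 → 0
8:30am start SLOT2 → 1
10am end SLOT2 → 0
10:30am start SLOT3 → 1
11:30am end SLOT3 → 0
12pm start SLOT4 → 1
1pm end SLOT4 → 0
1:30pm start SLOT6 → 1
2:30pm end SLOT6 → 0
2:30pm start SLOT5 → 1
3pm start SLOT7 → 2
4pm end SLOT5 → 1
4:30pm end SLOT7 → 0
6pm start SLOT9 → 1
6:30pm start SLOT8 → 2
7:30pm end SLOT8 → 1
7:30pm end SLOT9 → 0
Peak is 2, at 3pm (SLOT5, SLOT7).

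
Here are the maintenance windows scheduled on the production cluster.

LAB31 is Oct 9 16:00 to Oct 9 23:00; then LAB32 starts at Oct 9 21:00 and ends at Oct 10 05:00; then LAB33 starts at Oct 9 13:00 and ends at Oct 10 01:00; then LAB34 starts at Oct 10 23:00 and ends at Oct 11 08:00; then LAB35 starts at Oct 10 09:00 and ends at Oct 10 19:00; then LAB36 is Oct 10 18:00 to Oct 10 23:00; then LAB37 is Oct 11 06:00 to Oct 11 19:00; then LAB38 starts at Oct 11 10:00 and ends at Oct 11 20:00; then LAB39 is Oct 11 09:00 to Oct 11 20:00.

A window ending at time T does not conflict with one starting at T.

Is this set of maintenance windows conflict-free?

Check each pair: they overlap iff neither finishes before the other starts.
Sorted by start: LAB33, LAB31, LAB32, LAB35, LAB36, LAB34, LAB37, LAB39, LAB38.
LAB31 starts before LAB33 ends → LAB33 and LAB31 overlap.
That's a conflict, so the schedule is not conflict-free.

No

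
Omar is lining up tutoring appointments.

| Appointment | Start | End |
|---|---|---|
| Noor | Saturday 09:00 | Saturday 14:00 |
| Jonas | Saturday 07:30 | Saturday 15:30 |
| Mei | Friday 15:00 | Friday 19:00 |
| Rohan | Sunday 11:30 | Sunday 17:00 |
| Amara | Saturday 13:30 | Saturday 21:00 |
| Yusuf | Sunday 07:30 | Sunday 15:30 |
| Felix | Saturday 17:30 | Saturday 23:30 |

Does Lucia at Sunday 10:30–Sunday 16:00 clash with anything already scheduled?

Yes — it overlaps Rohan, Yusuf

Mei: ends Friday 19:00 at or before Lucia starts Sunday 10:30 → clear.
Jonas: ends Saturday 15:30 at or before Lucia starts Sunday 10:30 → clear.
Noor: ends Saturday 14:00 at or before Lucia starts Sunday 10:30 → clear.
Amara: ends Saturday 21:00 at or before Lucia starts Sunday 10:30 → clear.
Felix: ends Saturday 23:30 at or before Lucia starts Sunday 10:30 → clear.
Yusuf: starts Sunday 07:30 before Lucia ends Sunday 16:00, and ends Sunday 15:30 after Lucia starts Sunday 10:30 → overlap.
Rohan: starts Sunday 11:30 before Lucia ends Sunday 16:00, and ends Sunday 17:00 after Lucia starts Sunday 10:30 → overlap.
Lucia overlaps Yusuf, Rohan.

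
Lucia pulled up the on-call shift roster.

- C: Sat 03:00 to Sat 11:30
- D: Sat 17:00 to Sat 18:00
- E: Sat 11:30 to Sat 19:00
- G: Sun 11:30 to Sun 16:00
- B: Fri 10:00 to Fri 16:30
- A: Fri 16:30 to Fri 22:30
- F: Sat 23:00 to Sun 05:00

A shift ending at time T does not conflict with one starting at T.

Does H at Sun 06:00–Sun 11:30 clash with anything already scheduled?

B: ends Fri 16:30 at or before H starts Sun 06:00 → clear.
A: ends Fri 22:30 at or before H starts Sun 06:00 → clear.
C: ends Sat 11:30 at or before H starts Sun 06:00 → clear.
E: ends Sat 19:00 at or before H starts Sun 06:00 → clear.
D: ends Sat 18:00 at or before H starts Sun 06:00 → clear.
F: ends Sun 05:00 at or before H starts Sun 06:00 → clear.
G: starts Sun 11:30 at or after H ends Sun 11:30 → clear.

No — it doesn't clash with anything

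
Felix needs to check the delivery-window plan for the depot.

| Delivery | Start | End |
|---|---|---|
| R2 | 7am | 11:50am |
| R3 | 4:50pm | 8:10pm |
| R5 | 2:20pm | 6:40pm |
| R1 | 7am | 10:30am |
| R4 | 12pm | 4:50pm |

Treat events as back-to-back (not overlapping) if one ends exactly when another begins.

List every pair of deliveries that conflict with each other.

Sorted by start: R1, R2, R4, R5, R3.
R2 starts before R1 ends → R1 and R2 overlap.
R4 starts after R1 ends, so nothing later overlaps R1 either.
R4 starts after R2 ends, so nothing later overlaps R2 either.
R5 starts before R4 ends → R4 and R5 overlap.
R3 starts exactly when R4 ends (back-to-back, no overlap).
R3 starts before R5 ends → R5 and R3 overlap.

R1 & R2, R3 & R5, R4 & R5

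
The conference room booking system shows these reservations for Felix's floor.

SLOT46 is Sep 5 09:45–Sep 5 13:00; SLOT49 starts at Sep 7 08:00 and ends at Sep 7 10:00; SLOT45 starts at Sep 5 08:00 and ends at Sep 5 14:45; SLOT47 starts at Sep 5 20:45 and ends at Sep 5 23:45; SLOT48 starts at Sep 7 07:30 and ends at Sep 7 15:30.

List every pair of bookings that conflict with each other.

SLOT45 & SLOT46, SLOT48 & SLOT49

Check each pair: they overlap iff neither finishes before the other starts.
Sorted by start: SLOT45, SLOT46, SLOT47, SLOT48, SLOT49.
SLOT46 starts before SLOT45 ends → SLOT45 and SLOT46 overlap.
SLOT47 starts after SLOT45 ends — done with SLOT45.
SLOT47 starts after SLOT46 ends — done with SLOT46.
SLOT48 starts after SLOT47 ends — done with SLOT47.
SLOT49 starts before SLOT48 ends → SLOT48 and SLOT49 overlap.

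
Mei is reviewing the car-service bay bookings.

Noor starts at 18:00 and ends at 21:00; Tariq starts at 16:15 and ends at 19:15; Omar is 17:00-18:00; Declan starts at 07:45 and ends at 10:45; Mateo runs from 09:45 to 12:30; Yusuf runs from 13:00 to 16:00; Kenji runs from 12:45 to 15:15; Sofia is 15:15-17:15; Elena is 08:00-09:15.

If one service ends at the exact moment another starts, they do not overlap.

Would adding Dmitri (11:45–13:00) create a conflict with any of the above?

Yes — it overlaps Kenji, Mateo

Declan: ends 10:45 at or before Dmitri starts 11:45 → clear.
Elena: ends 09:15 at or before Dmitri starts 11:45 → clear.
Mateo: starts 09:45 before Dmitri ends 13:00, and ends 12:30 after Dmitri starts 11:45 → overlap.
Kenji: starts 12:45 before Dmitri ends 13:00, and ends 15:15 after Dmitri starts 11:45 → overlap.
Yusuf: starts 13:00 at or after Dmitri ends 13:00 → clear.
Sofia: starts 15:15 at or after Dmitri ends 13:00 → clear.
Tariq: starts 16:15 at or after Dmitri ends 13:00 → clear.
Omar: starts 17:00 at or after Dmitri ends 13:00 → clear.
Noor: starts 18:00 at or after Dmitri ends 13:00 → clear.
Dmitri overlaps Mateo, Kenji.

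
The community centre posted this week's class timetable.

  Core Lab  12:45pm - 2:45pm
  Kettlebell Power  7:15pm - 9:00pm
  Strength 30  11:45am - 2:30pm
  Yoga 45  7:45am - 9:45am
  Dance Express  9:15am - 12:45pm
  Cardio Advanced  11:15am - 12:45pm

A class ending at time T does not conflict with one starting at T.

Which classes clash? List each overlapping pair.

Sorted by start: Yoga 45, Dance Express, Cardio Advanced, Strength 30, Core Lab, Kettlebell Power.
Dance Express starts before Yoga 45 ends → Yoga 45 and Dance Express overlap.
Cardio Advanced starts after Yoga 45 ends; Yoga 45 is clear from here.
Cardio Advanced starts before Dance Express ends → Dance Express and Cardio Advanced overlap.
Strength 30 starts before Dance Express ends → Dance Express and Strength 30 overlap.
Core Lab starts exactly when Dance Express ends (back-to-back, no overlap); Dance Express is clear from here.
Strength 30 starts before Cardio Advanced ends → Cardio Advanced and Strength 30 overlap.
Core Lab starts exactly when Cardio Advanced ends (back-to-back, no overlap); Cardio Advanced is clear from here.
Core Lab starts before Strength 30 ends → Strength 30 and Core Lab overlap.
Kettlebell Power starts after Strength 30 ends.
Kettlebell Power starts after Core Lab ends.

Cardio Advanced & Dance Express, Cardio Advanced & Strength 30, Core Lab & Strength 30, Dance Express & Strength 30, Dance Express & Yoga 45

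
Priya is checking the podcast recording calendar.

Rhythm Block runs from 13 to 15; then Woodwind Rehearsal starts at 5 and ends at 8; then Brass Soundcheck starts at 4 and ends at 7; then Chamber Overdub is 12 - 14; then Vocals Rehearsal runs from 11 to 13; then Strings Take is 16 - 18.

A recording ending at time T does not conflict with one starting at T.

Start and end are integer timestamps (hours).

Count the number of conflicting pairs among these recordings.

Two intervals overlap when each starts before the other ends.
Sorted by start: Brass Soundcheck, Woodwind Rehearsal, Vocals Rehearsal, Chamber Overdub, Rhythm Block, Strings Take.
Woodwind Rehearsal starts before Brass Soundcheck ends → Brass Soundcheck and Woodwind Rehearsal overlap.
Vocals Rehearsal starts after Brass Soundcheck ends — done with Brass Soundcheck.
Vocals Rehearsal starts after Woodwind Rehearsal ends — done with Woodwind Rehearsal.
Chamber Overdub starts before Vocals Rehearsal ends → Vocals Rehearsal and Chamber Overdub overlap.
Rhythm Block starts exactly when Vocals Rehearsal ends (back-to-back, no overlap) — done with Vocals Rehearsal.
Rhythm Block starts before Chamber Overdub ends → Chamber Overdub and Rhythm Block overlap.
Strings Take starts after Chamber Overdub ends.
Strings Take starts after Rhythm Block ends.
Overlapping pairs: Brass Soundcheck & Woodwind Rehearsal, Chamber Overdub & Rhythm Block, Chamber Overdub & Vocals Rehearsal — 3 in total.

3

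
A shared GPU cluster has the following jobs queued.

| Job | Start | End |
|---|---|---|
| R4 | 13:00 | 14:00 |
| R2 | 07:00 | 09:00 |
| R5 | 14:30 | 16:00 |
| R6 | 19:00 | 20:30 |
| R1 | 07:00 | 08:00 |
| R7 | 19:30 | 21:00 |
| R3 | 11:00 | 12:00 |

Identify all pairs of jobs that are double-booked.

R1 & R2, R6 & R7

Sorted by start: R1, R2, R3, R4, R5, R6, R7.
R2 starts before R1 ends → R1 and R2 overlap.
R3 starts after R1 ends, so nothing later overlaps R1 either.
R3 starts after R2 ends, so nothing later overlaps R2 either.
R4 starts after R3 ends, so nothing later overlaps R3 either.
R5 starts after R4 ends, so nothing later overlaps R4 either.
R6 starts after R5 ends, so nothing later overlaps R5 either.
R7 starts before R6 ends → R6 and R7 overlap.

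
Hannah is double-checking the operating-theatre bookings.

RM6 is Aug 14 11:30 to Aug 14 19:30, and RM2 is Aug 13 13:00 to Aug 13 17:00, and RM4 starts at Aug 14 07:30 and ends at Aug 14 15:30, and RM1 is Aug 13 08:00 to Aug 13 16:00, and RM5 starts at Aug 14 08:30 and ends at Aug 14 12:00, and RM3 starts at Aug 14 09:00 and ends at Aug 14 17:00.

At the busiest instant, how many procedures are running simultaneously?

4

Walk through starts and ends in time order (an end at T is processed before a start at T):
Aug 13 08:00 start RM1 → 1
Aug 13 13:00 start RM2 → 2
Aug 13 16:00 end RM1 → 1
Aug 13 17:00 end RM2 → 0
Aug 14 07:30 start RM4 → 1
Aug 14 08:30 start RM5 → 2
Aug 14 09:00 start RM3 → 3
Aug 14 11:30 start RM6 → 4
Aug 14 12:00 end RM5 → 3
Aug 14 15:30 end RM4 → 2
Aug 14 17:00 end RM3 → 1
Aug 14 19:30 end RM6 → 0
Peak is 4, at Aug 14 11:30 (RM3, RM4, RM5, RM6).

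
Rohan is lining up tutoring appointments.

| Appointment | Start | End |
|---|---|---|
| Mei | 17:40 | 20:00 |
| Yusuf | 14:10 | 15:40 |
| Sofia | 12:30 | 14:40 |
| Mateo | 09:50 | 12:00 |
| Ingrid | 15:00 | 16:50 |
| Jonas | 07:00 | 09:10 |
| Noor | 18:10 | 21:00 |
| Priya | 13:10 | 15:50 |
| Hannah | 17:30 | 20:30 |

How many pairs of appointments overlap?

Sorted by start: Jonas, Mateo, Sofia, Priya, Yusuf, Ingrid, Hannah, Mei, Noor.
Mateo starts after Jonas ends; Jonas is clear from here.
Sofia starts after Mateo ends; Mateo is clear from here.
Priya starts before Sofia ends → Sofia and Priya overlap.
Yusuf starts before Sofia ends → Sofia and Yusuf overlap.
Ingrid starts after Sofia ends; Sofia is clear from here.
Yusuf starts before Priya ends → Priya and Yusuf overlap.
Ingrid starts before Priya ends → Priya and Ingrid overlap.
Hannah starts after Priya ends; Priya is clear from here.
Ingrid starts before Yusuf ends → Yusuf and Ingrid overlap.
Hannah starts after Yusuf ends; Yusuf is clear from here.
Hannah starts after Ingrid ends; Ingrid is clear from here.
Mei starts before Hannah ends → Hannah and Mei overlap.
Noor starts before Hannah ends → Hannah and Noor overlap.
Noor starts before Mei ends → Mei and Noor overlap.
Overlapping pairs: Hannah & Mei, Hannah & Noor, Ingrid & Priya, Ingrid & Yusuf, Mei & Noor, Priya & Sofia, Priya & Yusuf, Sofia & Yusuf — 8 in total.

8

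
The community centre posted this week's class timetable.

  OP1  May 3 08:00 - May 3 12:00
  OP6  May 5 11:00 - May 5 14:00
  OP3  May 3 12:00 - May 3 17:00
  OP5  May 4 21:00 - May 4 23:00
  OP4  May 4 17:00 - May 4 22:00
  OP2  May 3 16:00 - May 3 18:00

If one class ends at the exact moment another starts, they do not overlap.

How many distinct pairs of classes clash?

2

Check each pair: they overlap iff neither finishes before the other starts.
Sorted by start: OP1, OP3, OP2, OP4, OP5, OP6.
OP3 starts exactly when OP1 ends (back-to-back, no overlap), so OP1 has no further overlaps.
OP2 starts before OP3 ends → OP3 and OP2 overlap.
OP4 starts after OP3 ends, so OP3 has no further overlaps.
OP4 starts after OP2 ends, so OP2 has no further overlaps.
OP5 starts before OP4 ends → OP4 and OP5 overlap.
OP6 starts after OP4 ends.
OP6 starts after OP5 ends.
Overlapping pairs: OP2 & OP3, OP4 & OP5 — 2 in total.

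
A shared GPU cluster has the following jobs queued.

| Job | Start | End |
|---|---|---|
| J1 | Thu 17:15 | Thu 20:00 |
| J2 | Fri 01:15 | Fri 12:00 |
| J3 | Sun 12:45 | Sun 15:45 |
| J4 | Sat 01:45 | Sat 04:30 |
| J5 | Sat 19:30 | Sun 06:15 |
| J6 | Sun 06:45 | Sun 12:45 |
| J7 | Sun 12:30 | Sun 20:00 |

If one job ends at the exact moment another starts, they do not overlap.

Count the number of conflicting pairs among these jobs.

Sorted by start: J1, J2, J4, J5, J6, J7, J3.
J2 starts after J1 ends; J1 is clear from here.
J4 starts after J2 ends; J2 is clear from here.
J5 starts after J4 ends; J4 is clear from here.
J6 starts after J5 ends; J5 is clear from here.
J7 starts before J6 ends → J6 and J7 overlap.
J3 starts exactly when J6 ends (back-to-back, no overlap).
J3 starts before J7 ends → J7 and J3 overlap.
Overlapping pairs: J3 & J7, J6 & J7 — 2 in total.

2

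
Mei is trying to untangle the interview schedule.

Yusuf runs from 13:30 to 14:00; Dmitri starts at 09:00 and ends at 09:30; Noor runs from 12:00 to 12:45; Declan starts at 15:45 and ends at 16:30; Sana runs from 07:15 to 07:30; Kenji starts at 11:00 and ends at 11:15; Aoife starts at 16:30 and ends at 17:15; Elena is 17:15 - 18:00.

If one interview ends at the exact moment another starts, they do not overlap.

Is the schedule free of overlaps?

Sorted by start: Sana, Dmitri, Kenji, Noor, Yusuf, Declan, Aoife, Elena.
Dmitri starts after Sana ends, so Sana has no further overlaps.
Kenji starts after Dmitri ends, so Dmitri has no further overlaps.
Noor starts after Kenji ends, so Kenji has no further overlaps.
Yusuf starts after Noor ends, so Noor has no further overlaps.
Declan starts after Yusuf ends, so Yusuf has no further overlaps.
Aoife starts exactly when Declan ends (back-to-back, no overlap), so Declan has no further overlaps.
Elena starts exactly when Aoife ends (back-to-back, no overlap).
Every pair is clear; the schedule has no overlaps.

Yes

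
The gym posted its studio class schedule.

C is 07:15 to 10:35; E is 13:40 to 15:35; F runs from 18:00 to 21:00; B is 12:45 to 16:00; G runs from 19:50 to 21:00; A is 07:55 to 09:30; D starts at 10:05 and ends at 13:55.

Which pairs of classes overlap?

A & C, B & D, B & E, C & D, D & E, F & G

Sorted by start: C, A, D, B, E, F, G.
A starts before C ends → C and A overlap.
D starts before C ends → C and D overlap.
B starts after C ends, so nothing later overlaps C either.
D starts after A ends, so nothing later overlaps A either.
B starts before D ends → D and B overlap.
E starts before D ends → D and E overlap.
F starts after D ends, so nothing later overlaps D either.
E starts before B ends → B and E overlap.
F starts after B ends, so nothing later overlaps B either.
F starts after E ends, so nothing later overlaps E either.
G starts before F ends → F and G overlap.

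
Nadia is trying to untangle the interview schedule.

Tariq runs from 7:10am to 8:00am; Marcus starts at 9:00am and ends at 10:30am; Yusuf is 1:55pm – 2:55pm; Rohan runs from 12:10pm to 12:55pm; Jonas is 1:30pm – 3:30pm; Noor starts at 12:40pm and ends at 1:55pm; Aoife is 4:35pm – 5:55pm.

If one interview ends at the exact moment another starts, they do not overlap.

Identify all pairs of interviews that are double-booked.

Check each pair: they overlap iff neither finishes before the other starts.
Sorted by start: Tariq, Marcus, Rohan, Noor, Jonas, Yusuf, Aoife.
Marcus starts after Tariq ends; Tariq is clear from here.
Rohan starts after Marcus ends; Marcus is clear from here.
Noor starts before Rohan ends → Rohan and Noor overlap.
Jonas starts after Rohan ends; Rohan is clear from here.
Jonas starts before Noor ends → Noor and Jonas overlap.
Yusuf starts exactly when Noor ends (back-to-back, no overlap); Noor is clear from here.
Yusuf starts before Jonas ends → Jonas and Yusuf overlap.
Aoife starts after Jonas ends.
Aoife starts after Yusuf ends.

Jonas & Noor, Jonas & Yusuf, Noor & Rohan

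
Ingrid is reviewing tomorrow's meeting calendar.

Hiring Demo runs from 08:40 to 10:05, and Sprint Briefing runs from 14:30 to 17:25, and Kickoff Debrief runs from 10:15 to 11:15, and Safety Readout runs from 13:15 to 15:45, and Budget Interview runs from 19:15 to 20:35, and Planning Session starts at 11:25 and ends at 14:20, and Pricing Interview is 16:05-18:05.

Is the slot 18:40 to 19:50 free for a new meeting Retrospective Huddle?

Hiring Demo: ends 10:05 at or before Retrospective Huddle starts 18:40 → clear.
Kickoff Debrief: ends 11:15 at or before Retrospective Huddle starts 18:40 → clear.
Planning Session: ends 14:20 at or before Retrospective Huddle starts 18:40 → clear.
Safety Readout: ends 15:45 at or before Retrospective Huddle starts 18:40 → clear.
Sprint Briefing: ends 17:25 at or before Retrospective Huddle starts 18:40 → clear.
Pricing Interview: ends 18:05 at or before Retrospective Huddle starts 18:40 → clear.
Budget Interview: starts 19:15 before Retrospective Huddle ends 19:50, and ends 20:35 after Retrospective Huddle starts 18:40 → overlap.
Retrospective Huddle overlaps Budget Interview.

No — it overlaps Budget Interview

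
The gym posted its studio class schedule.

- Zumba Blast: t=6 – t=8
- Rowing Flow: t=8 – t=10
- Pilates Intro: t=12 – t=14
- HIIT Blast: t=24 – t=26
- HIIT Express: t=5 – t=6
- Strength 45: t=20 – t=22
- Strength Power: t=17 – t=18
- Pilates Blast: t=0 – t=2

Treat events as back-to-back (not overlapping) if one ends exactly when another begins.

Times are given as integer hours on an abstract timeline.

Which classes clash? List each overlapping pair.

Check each pair: they overlap iff neither finishes before the other starts.
Sorted by start: Pilates Blast, HIIT Express, Zumba Blast, Rowing Flow, Pilates Intro, Strength Power, Strength 45, HIIT Blast.
HIIT Express starts after Pilates Blast ends — done with Pilates Blast.
Zumba Blast starts exactly when HIIT Express ends (back-to-back, no overlap) — done with HIIT Express.
Rowing Flow starts exactly when Zumba Blast ends (back-to-back, no overlap) — done with Zumba Blast.
Pilates Intro starts after Rowing Flow ends — done with Rowing Flow.
Strength Power starts after Pilates Intro ends — done with Pilates Intro.
Strength 45 starts after Strength Power ends — done with Strength Power.
HIIT Blast starts after Strength 45 ends.

no overlapping pairs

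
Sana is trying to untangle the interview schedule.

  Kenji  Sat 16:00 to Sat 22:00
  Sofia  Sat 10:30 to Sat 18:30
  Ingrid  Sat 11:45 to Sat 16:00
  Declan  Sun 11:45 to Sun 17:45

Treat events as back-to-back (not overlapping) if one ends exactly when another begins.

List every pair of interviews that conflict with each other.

Check each pair: they overlap iff neither finishes before the other starts.
Sorted by start: Sofia, Ingrid, Kenji, Declan.
Ingrid starts before Sofia ends → Sofia and Ingrid overlap.
Kenji starts before Sofia ends → Sofia and Kenji overlap.
Declan starts after Sofia ends.
Kenji starts exactly when Ingrid ends (back-to-back, no overlap), so Ingrid has no further overlaps.
Declan starts after Kenji ends.

Ingrid & Sofia, Kenji & Sofia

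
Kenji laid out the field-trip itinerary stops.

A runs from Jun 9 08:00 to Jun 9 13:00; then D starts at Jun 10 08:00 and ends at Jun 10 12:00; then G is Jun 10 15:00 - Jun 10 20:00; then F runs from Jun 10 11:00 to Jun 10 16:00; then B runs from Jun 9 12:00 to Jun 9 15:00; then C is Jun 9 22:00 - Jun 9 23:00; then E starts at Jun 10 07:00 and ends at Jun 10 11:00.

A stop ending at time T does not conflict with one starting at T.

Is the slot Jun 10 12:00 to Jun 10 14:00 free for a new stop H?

A: ends Jun 9 13:00 at or before H starts Jun 10 12:00 → clear.
B: ends Jun 9 15:00 at or before H starts Jun 10 12:00 → clear.
C: ends Jun 9 23:00 at or before H starts Jun 10 12:00 → clear.
E: ends Jun 10 11:00 at or before H starts Jun 10 12:00 → clear.
D: ends Jun 10 12:00 at or before H starts Jun 10 12:00 → clear.
F: starts Jun 10 11:00 before H ends Jun 10 14:00, and ends Jun 10 16:00 after H starts Jun 10 12:00 → overlap.
G: starts Jun 10 15:00 at or after H ends Jun 10 14:00 → clear.
H overlaps F.

No — it overlaps F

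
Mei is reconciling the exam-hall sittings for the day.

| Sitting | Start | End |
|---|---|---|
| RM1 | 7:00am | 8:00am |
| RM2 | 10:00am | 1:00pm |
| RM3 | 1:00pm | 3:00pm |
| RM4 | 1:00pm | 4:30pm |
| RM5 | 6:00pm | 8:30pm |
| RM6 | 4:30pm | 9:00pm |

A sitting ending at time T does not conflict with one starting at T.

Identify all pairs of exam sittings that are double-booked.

Sorted by start: RM1, RM2, RM3, RM4, RM6, RM5.
RM2 starts after RM1 ends; RM1 is clear from here.
RM3 starts exactly when RM2 ends (back-to-back, no overlap); RM2 is clear from here.
RM4 starts before RM3 ends → RM3 and RM4 overlap.
RM6 starts after RM3 ends; RM3 is clear from here.
RM6 starts exactly when RM4 ends (back-to-back, no overlap); RM4 is clear from here.
RM5 starts before RM6 ends → RM6 and RM5 overlap.

RM3 & RM4, RM5 & RM6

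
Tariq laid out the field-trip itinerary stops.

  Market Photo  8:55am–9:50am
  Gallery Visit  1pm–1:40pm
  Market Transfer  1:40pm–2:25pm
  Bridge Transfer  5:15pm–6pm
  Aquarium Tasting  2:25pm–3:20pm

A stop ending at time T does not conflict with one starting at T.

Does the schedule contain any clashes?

No

Sorted by start: Market Photo, Gallery Visit, Market Transfer, Aquarium Tasting, Bridge Transfer.
Gallery Visit starts after Market Photo ends; Market Photo is clear from here.
Market Transfer starts exactly when Gallery Visit ends (back-to-back, no overlap); Gallery Visit is clear from here.
Aquarium Tasting starts exactly when Market Transfer ends (back-to-back, no overlap); Market Transfer is clear from here.
Bridge Transfer starts after Aquarium Tasting ends.
Every pair is clear; the schedule has no overlaps.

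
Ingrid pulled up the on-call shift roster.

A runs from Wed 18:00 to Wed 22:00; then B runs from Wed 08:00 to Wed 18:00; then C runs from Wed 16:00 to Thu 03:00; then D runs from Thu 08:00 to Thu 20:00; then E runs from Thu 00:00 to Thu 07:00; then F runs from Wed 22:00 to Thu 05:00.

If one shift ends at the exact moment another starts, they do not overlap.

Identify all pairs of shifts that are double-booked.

Sorted by start: B, C, A, F, E, D.
C starts before B ends → B and C overlap.
A starts exactly when B ends (back-to-back, no overlap), so B has no further overlaps.
A starts before C ends → C and A overlap.
F starts before C ends → C and F overlap.
E starts before C ends → C and E overlap.
D starts after C ends.
F starts exactly when A ends (back-to-back, no overlap), so A has no further overlaps.
E starts before F ends → F and E overlap.
D starts after F ends.
D starts after E ends.

A & C, B & C, C & E, C & F, E & F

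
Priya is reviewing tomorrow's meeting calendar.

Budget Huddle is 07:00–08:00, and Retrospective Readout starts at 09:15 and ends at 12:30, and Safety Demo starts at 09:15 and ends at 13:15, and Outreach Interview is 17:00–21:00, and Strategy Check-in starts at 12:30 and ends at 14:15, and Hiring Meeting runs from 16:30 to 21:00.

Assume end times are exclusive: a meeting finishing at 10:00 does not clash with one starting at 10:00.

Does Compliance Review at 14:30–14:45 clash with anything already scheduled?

Budget Huddle: ends 08:00 at or before Compliance Review starts 14:30 → clear.
Retrospective Readout: ends 12:30 at or before Compliance Review starts 14:30 → clear.
Safety Demo: ends 13:15 at or before Compliance Review starts 14:30 → clear.
Strategy Check-in: ends 14:15 at or before Compliance Review starts 14:30 → clear.
Hiring Meeting: starts 16:30 at or after Compliance Review ends 14:45 → clear.
Outreach Interview: starts 17:00 at or after Compliance Review ends 14:45 → clear.

No — it doesn't clash with anything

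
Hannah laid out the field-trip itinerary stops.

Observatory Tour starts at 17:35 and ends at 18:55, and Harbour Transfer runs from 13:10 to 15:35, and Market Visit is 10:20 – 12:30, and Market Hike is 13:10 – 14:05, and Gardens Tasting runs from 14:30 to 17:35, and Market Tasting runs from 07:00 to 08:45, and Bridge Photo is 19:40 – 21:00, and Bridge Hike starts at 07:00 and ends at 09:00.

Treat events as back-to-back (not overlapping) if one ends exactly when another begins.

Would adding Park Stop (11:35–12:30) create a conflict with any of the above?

Yes — it overlaps Market Visit

Bridge Hike: ends 09:00 at or before Park Stop starts 11:35 → clear.
Market Tasting: ends 08:45 at or before Park Stop starts 11:35 → clear.
Market Visit: starts 10:20 before Park Stop ends 12:30, and ends 12:30 after Park Stop starts 11:35 → overlap.
Harbour Transfer: starts 13:10 at or after Park Stop ends 12:30 → clear.
Market Hike: starts 13:10 at or after Park Stop ends 12:30 → clear.
Gardens Tasting: starts 14:30 at or after Park Stop ends 12:30 → clear.
Observatory Tour: starts 17:35 at or after Park Stop ends 12:30 → clear.
Bridge Photo: starts 19:40 at or after Park Stop ends 12:30 → clear.
Park Stop overlaps Market Visit.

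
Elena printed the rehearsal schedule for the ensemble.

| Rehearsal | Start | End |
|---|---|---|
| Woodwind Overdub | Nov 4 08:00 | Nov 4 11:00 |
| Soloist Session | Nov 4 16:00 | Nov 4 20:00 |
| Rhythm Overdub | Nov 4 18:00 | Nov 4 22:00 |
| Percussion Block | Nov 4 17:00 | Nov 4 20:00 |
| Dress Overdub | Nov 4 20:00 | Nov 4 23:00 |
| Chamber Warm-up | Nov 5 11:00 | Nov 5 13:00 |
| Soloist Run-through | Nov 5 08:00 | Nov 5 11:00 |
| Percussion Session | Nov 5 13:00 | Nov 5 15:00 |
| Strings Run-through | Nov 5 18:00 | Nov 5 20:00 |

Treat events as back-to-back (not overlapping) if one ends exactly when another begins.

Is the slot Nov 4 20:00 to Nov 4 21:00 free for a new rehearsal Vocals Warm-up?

No — it overlaps Dress Overdub, Rhythm Overdub

Woodwind Overdub: ends Nov 4 11:00 at or before Vocals Warm-up starts Nov 4 20:00 → clear.
Soloist Session: ends Nov 4 20:00 at or before Vocals Warm-up starts Nov 4 20:00 → clear.
Percussion Block: ends Nov 4 20:00 at or before Vocals Warm-up starts Nov 4 20:00 → clear.
Rhythm Overdub: starts Nov 4 18:00 before Vocals Warm-up ends Nov 4 21:00, and ends Nov 4 22:00 after Vocals Warm-up starts Nov 4 20:00 → overlap.
Dress Overdub: starts Nov 4 20:00 before Vocals Warm-up ends Nov 4 21:00, and ends Nov 4 23:00 after Vocals Warm-up starts Nov 4 20:00 → overlap.
Soloist Run-through: starts Nov 5 08:00 at or after Vocals Warm-up ends Nov 4 21:00 → clear.
Chamber Warm-up: starts Nov 5 11:00 at or after Vocals Warm-up ends Nov 4 21:00 → clear.
Percussion Session: starts Nov 5 13:00 at or after Vocals Warm-up ends Nov 4 21:00 → clear.
Strings Run-through: starts Nov 5 18:00 at or after Vocals Warm-up ends Nov 4 21:00 → clear.
Vocals Warm-up overlaps Rhythm Overdub, Dress Overdub.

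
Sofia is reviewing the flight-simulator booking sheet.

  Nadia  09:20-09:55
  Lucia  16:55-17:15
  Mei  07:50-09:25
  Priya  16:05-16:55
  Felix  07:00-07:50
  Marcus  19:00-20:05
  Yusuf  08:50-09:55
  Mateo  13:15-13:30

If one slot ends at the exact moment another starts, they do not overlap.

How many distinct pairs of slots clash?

Check each pair: they overlap iff neither finishes before the other starts.
Sorted by start: Felix, Mei, Yusuf, Nadia, Mateo, Priya, Lucia, Marcus.
Mei starts exactly when Felix ends (back-to-back, no overlap), so Felix has no further overlaps.
Yusuf starts before Mei ends → Mei and Yusuf overlap.
Nadia starts before Mei ends → Mei and Nadia overlap.
Mateo starts after Mei ends, so Mei has no further overlaps.
Nadia starts before Yusuf ends → Yusuf and Nadia overlap.
Mateo starts after Yusuf ends, so Yusuf has no further overlaps.
Mateo starts after Nadia ends, so Nadia has no further overlaps.
Priya starts after Mateo ends, so Mateo has no further overlaps.
Lucia starts exactly when Priya ends (back-to-back, no overlap), so Priya has no further overlaps.
Marcus starts after Lucia ends.
Overlapping pairs: Mei & Nadia, Mei & Yusuf, Nadia & Yusuf — 3 in total.

3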